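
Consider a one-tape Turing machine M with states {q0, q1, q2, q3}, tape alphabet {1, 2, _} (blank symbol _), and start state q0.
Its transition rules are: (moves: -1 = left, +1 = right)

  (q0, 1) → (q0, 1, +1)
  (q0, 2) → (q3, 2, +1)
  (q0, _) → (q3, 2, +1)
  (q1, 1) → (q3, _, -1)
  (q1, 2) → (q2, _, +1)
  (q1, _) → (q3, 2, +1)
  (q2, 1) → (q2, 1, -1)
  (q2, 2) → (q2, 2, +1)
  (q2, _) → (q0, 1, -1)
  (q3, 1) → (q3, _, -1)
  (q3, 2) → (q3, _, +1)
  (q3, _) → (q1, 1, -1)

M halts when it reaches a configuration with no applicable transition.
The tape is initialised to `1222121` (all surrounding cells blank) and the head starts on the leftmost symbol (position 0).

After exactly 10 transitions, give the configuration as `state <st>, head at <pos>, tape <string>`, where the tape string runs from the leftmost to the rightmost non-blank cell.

state q1, head at 2, tape 12_1_21

state=q0 head=0 tape=[1]222121   (q0,1)→(q0,1,+1)
state=q0 head=1 tape=1[2]22121   (q0,2)→(q3,2,+1)
state=q3 head=2 tape=12[2]2121   (q3,2)→(q3,_,+1)
state=q3 head=3 tape=12_[2]121   (q3,2)→(q3,_,+1)
state=q3 head=4 tape=12__[1]21   (q3,1)→(q3,_,-1)
state=q3 head=3 tape=12_[_]_21   (q3,_)→(q1,1,-1)
state=q1 head=2 tape=12[_]1_21   (q1,_)→(q3,2,+1)
state=q3 head=3 tape=122[1]_21   (q3,1)→(q3,_,-1)
state=q3 head=2 tape=12[2]__21   (q3,2)→(q3,_,+1)
state=q3 head=3 tape=12_[_]_21   (q3,_)→(q1,1,-1)
state=q1 head=2 tape=12[_]1_21
After 10 steps: state q1, head at 2, tape 12_1_21.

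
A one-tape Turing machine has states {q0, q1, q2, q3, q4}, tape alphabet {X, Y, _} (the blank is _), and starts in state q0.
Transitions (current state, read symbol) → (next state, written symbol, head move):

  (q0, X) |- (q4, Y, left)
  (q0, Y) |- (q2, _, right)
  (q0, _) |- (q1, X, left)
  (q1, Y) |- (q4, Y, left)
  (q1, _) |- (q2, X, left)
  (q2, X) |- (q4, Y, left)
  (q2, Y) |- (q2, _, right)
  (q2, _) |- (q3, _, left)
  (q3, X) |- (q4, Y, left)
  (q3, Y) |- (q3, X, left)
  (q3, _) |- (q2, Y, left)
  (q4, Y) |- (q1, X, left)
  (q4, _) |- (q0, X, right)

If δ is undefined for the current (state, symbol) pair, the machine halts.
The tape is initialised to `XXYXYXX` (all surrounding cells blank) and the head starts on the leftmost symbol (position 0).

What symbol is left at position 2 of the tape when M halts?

q0 | _[X]XYXYXX_   read X → write Y, move left, go to q4
q4 | [_]YXYXYXX_   read _ → write X, move right, go to q0
q0 | X[Y]XYXYXX_   read Y → write _, move right, go to q2
q2 | X_[X]YXYXX_   read X → write Y, move left, go to q4
q4 | X[_]YYXYXX_   read _ → write X, move right, go to q0
q0 | XX[Y]YXYXX_   read Y → write _, move right, go to q2
q2 | XX_[Y]XYXX_   read Y → write _, move right, go to q2
q2 | XX__[X]YXX_   read X → write Y, move left, go to q4
q4 | XX_[_]YYXX_   read _ → write X, move right, go to q0
q0 | XX_X[Y]YXX_   read Y → write _, move right, go to q2
q2 | XX_X_[Y]XX_   read Y → write _, move right, go to q2
q2 | XX_X__[X]X_   read X → write Y, move left, go to q4
q4 | XX_X_[_]YX_   read _ → write X, move right, go to q0
q0 | XX_X_X[Y]X_   read Y → write _, move right, go to q2
q2 | XX_X_X_[X]_   read X → write Y, move left, go to q4
q4 | XX_X_X[_]Y_   read _ → write X, move right, go to q0
q0 | XX_X_XX[Y]_   read Y → write _, move right, go to q2
q2 | XX_X_XX_[_]   read _ → write _, move left, go to q3
q3 | XX_X_XX[_]_   read _ → write Y, move left, go to q2
q2 | XX_X_X[X]Y_   read X → write Y, move left, go to q4
q4 | XX_X_[X]YY_
Cell 2 holds X when M halts.

X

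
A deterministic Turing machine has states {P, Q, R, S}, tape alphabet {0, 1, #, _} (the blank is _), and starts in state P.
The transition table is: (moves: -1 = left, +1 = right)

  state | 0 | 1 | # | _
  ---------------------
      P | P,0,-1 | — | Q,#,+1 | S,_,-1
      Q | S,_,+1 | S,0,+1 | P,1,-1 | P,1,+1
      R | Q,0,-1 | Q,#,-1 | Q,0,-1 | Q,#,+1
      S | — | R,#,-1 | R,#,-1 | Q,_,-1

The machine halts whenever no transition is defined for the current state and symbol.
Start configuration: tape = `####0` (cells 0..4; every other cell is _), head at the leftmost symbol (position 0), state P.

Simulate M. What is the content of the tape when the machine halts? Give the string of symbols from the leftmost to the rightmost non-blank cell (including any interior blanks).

state=P head=0 tape=_____[#]###0   (P,#)→(Q,#,+1)
state=Q head=1 tape=_____#[#]##0   (Q,#)→(P,1,-1)
state=P head=0 tape=_____[#]1##0   (P,#)→(Q,#,+1)
state=Q head=1 tape=_____#[1]##0   (Q,1)→(S,0,+1)
state=S head=2 tape=_____#0[#]#0   (S,#)→(R,#,-1)
state=R head=1 tape=_____#[0]##0   (R,0)→(Q,0,-1)
state=Q head=0 tape=_____[#]0##0   (Q,#)→(P,1,-1)
state=P head=-1 tape=____[_]10##0   (P,_)→(S,_,-1)
state=S head=-2 tape=___[_]_10##0   (S,_)→(Q,_,-1)
state=Q head=-3 tape=__[_]__10##0   (Q,_)→(P,1,+1)
state=P head=-2 tape=__1[_]_10##0   (P,_)→(S,_,-1)
state=S head=-3 tape=__[1]__10##0   (S,1)→(R,#,-1)
state=R head=-4 tape=_[_]#__10##0   (R,_)→(Q,#,+1)
state=Q head=-3 tape=_#[#]__10##0   (Q,#)→(P,1,-1)
state=P head=-4 tape=_[#]1__10##0   (P,#)→(Q,#,+1)
state=Q head=-3 tape=_#[1]__10##0   (Q,1)→(S,0,+1)
state=S head=-2 tape=_#0[_]_10##0   (S,_)→(Q,_,-1)
state=Q head=-3 tape=_#[0]__10##0   (Q,0)→(S,_,+1)
state=S head=-2 tape=_#_[_]_10##0   (S,_)→(Q,_,-1)
state=Q head=-3 tape=_#[_]__10##0   (Q,_)→(P,1,+1)
state=P head=-2 tape=_#1[_]_10##0   (P,_)→(S,_,-1)
state=S head=-3 tape=_#[1]__10##0   (S,1)→(R,#,-1)
state=R head=-4 tape=_[#]#__10##0   (R,#)→(Q,0,-1)
state=Q head=-5 tape=[_]0#__10##0   (Q,_)→(P,1,+1)
state=P head=-4 tape=1[0]#__10##0   (P,0)→(P,0,-1)
state=P head=-5 tape=[1]0#__10##0
The non-blank tape span at halt is 10#__10##0.

10#__10##0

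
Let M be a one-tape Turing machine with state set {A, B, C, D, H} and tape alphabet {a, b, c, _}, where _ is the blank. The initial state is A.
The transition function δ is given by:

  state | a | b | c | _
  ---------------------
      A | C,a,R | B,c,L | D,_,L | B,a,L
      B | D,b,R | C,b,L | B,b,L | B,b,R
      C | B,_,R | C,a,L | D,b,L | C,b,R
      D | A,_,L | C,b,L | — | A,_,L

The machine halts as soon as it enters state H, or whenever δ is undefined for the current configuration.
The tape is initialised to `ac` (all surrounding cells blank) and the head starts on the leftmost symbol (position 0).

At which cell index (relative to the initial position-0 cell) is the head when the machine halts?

A | ____[a]c   read a → write a, move R, go to C
C | ____a[c]   read c → write b, move L, go to D
D | ____[a]b   read a → write _, move L, go to A
A | ___[_]_b   read _ → write a, move L, go to B
B | __[_]a_b   read _ → write b, move R, go to B
B | __b[a]_b   read a → write b, move R, go to D
D | __bb[_]b   read _ → write _, move L, go to A
A | __b[b]_b   read b → write c, move L, go to B
B | __[b]c_b   read b → write b, move L, go to C
C | _[_]bc_b   read _ → write b, move R, go to C
C | _b[b]c_b   read b → write a, move L, go to C
C | _[b]ac_b   read b → write a, move L, go to C
C | [_]aac_b   read _ → write b, move R, go to C
C | b[a]ac_b   read a → write _, move R, go to B
B | b_[a]c_b   read a → write b, move R, go to D
D | b_b[c]_b
At halt the head is at cell -1.

-1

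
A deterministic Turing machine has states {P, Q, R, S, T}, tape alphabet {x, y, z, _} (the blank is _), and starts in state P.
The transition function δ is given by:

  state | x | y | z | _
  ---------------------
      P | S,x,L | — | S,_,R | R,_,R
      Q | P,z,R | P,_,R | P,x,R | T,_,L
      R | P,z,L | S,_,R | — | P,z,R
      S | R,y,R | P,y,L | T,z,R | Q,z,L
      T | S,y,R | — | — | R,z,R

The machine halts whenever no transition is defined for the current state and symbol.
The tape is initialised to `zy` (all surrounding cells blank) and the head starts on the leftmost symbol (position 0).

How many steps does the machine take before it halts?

11

state=P head=0 tape=[z]y__   (P,z)→(S,_,R)
state=S head=1 tape=_[y]__   (S,y)→(P,y,L)
state=P head=0 tape=[_]y__   (P,_)→(R,_,R)
state=R head=1 tape=_[y]__   (R,y)→(S,_,R)
state=S head=2 tape=__[_]_   (S,_)→(Q,z,L)
state=Q head=1 tape=_[_]z_   (Q,_)→(T,_,L)
state=T head=0 tape=[_]_z_   (T,_)→(R,z,R)
state=R head=1 tape=z[_]z_   (R,_)→(P,z,R)
state=P head=2 tape=zz[z]_   (P,z)→(S,_,R)
state=S head=3 tape=zz_[_]   (S,_)→(Q,z,L)
state=Q head=2 tape=zz[_]z   (Q,_)→(T,_,L)
state=T head=1 tape=z[z]_z
M halts after 11 transitions.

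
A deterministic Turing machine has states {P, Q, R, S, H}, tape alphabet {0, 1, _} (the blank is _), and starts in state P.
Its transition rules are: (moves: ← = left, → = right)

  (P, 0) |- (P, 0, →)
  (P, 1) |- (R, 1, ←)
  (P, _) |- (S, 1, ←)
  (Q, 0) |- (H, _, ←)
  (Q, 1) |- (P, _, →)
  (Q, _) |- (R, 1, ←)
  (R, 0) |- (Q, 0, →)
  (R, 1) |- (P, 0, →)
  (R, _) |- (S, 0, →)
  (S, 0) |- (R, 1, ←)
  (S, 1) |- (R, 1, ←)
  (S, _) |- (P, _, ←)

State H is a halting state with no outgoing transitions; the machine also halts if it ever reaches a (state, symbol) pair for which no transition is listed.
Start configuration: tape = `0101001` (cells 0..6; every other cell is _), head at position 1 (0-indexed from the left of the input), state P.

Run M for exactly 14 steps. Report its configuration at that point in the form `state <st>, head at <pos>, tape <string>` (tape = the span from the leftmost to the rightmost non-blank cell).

state P, head at 5, tape 0_0_00_1

state=P head=1 tape=0[1]01001_   (P,1)→(R,1,←)
state=R head=0 tape=[0]101001_   (R,0)→(Q,0,→)
state=Q head=1 tape=0[1]01001_   (Q,1)→(P,_,→)
state=P head=2 tape=0_[0]1001_   (P,0)→(P,0,→)
state=P head=3 tape=0_0[1]001_   (P,1)→(R,1,←)
state=R head=2 tape=0_[0]1001_   (R,0)→(Q,0,→)
state=Q head=3 tape=0_0[1]001_   (Q,1)→(P,_,→)
state=P head=4 tape=0_0_[0]01_   (P,0)→(P,0,→)
state=P head=5 tape=0_0_0[0]1_   (P,0)→(P,0,→)
state=P head=6 tape=0_0_00[1]_   (P,1)→(R,1,←)
state=R head=5 tape=0_0_0[0]1_   (R,0)→(Q,0,→)
state=Q head=6 tape=0_0_00[1]_   (Q,1)→(P,_,→)
state=P head=7 tape=0_0_00_[_]   (P,_)→(S,1,←)
state=S head=6 tape=0_0_00[_]1   (S,_)→(P,_,←)
state=P head=5 tape=0_0_0[0]_1
After 14 steps: state P, head at 5, tape 0_0_00_1.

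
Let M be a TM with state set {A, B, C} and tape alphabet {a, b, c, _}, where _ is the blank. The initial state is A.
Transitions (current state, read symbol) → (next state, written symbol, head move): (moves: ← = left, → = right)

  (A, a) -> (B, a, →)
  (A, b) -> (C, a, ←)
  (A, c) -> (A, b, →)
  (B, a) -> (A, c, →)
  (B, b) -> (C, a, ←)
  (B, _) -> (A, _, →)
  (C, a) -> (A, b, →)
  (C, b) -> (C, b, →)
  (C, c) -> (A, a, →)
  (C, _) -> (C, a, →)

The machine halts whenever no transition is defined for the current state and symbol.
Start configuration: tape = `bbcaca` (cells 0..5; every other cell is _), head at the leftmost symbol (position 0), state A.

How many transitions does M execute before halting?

state=A head=0 tape=_[b]bcaca   (A,b)→(C,a,←)
state=C head=-1 tape=[_]abcaca   (C,_)→(C,a,→)
state=C head=0 tape=a[a]bcaca   (C,a)→(A,b,→)
state=A head=1 tape=ab[b]caca   (A,b)→(C,a,←)
state=C head=0 tape=a[b]acaca   (C,b)→(C,b,→)
state=C head=1 tape=ab[a]caca   (C,a)→(A,b,→)
state=A head=2 tape=abb[c]aca   (A,c)→(A,b,→)
state=A head=3 tape=abbb[a]ca   (A,a)→(B,a,→)
state=B head=4 tape=abbba[c]a
M halts after 8 transitions.

8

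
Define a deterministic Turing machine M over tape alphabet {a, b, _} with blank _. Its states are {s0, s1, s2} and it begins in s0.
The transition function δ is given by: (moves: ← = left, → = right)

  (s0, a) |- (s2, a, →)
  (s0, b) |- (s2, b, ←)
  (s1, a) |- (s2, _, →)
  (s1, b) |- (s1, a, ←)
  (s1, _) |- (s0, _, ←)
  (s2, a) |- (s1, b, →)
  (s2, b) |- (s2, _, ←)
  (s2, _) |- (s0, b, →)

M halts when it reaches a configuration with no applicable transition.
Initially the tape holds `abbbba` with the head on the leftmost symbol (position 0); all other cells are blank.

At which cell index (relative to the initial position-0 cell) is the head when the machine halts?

-1

s0 | __[a]bbbba   read a → write a, move →, go to s2
s2 | __a[b]bbba   read b → write _, move ←, go to s2
s2 | __[a]_bbba   read a → write b, move →, go to s1
s1 | __b[_]bbba   read _ → write _, move ←, go to s0
s0 | __[b]_bbba   read b → write b, move ←, go to s2
s2 | _[_]b_bbba   read _ → write b, move →, go to s0
s0 | _b[b]_bbba   read b → write b, move ←, go to s2
s2 | _[b]b_bbba   read b → write _, move ←, go to s2
s2 | [_]_b_bbba   read _ → write b, move →, go to s0
s0 | b[_]b_bbba
At halt the head is at cell -1.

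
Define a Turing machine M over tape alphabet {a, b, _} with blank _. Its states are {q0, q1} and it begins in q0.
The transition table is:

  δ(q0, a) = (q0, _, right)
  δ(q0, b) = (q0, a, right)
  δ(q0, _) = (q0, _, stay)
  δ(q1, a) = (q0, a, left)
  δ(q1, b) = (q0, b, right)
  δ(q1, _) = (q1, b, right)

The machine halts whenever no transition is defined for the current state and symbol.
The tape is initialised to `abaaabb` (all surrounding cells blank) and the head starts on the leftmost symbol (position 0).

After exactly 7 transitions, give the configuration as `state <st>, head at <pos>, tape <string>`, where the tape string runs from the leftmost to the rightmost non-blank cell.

q0 | [a]baaabb_   read a → write _, move right, go to q0
q0 | _[b]aaabb_   read b → write a, move right, go to q0
q0 | _a[a]aabb_   read a → write _, move right, go to q0
q0 | _a_[a]abb_   read a → write _, move right, go to q0
q0 | _a__[a]bb_   read a → write _, move right, go to q0
q0 | _a___[b]b_   read b → write a, move right, go to q0
q0 | _a___a[b]_   read b → write a, move right, go to q0
q0 | _a___aa[_]
After 7 steps: state q0, head at 7, tape a___aa.

state q0, head at 7, tape a___aa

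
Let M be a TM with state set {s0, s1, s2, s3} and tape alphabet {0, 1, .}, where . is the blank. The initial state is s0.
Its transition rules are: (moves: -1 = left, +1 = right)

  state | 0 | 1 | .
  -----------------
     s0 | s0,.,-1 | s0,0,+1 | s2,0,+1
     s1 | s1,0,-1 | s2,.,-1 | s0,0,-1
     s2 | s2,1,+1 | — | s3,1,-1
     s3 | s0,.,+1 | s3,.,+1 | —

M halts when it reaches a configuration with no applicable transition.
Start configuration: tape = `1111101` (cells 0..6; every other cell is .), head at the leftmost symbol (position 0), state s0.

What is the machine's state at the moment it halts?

s0 | .[1]111101   read 1 → write 0, move +1, go to s0
s0 | .0[1]11101   read 1 → write 0, move +1, go to s0
s0 | .00[1]1101   read 1 → write 0, move +1, go to s0
s0 | .000[1]101   read 1 → write 0, move +1, go to s0
s0 | .0000[1]01   read 1 → write 0, move +1, go to s0
s0 | .00000[0]1   read 0 → write ., move -1, go to s0
s0 | .0000[0].1   read 0 → write ., move -1, go to s0
s0 | .000[0]..1   read 0 → write ., move -1, go to s0
s0 | .00[0]...1   read 0 → write ., move -1, go to s0
s0 | .0[0]....1   read 0 → write ., move -1, go to s0
s0 | .[0].....1   read 0 → write ., move -1, go to s0
s0 | [.]......1   read . → write 0, move +1, go to s2
s2 | 0[.].....1   read . → write 1, move -1, go to s3
s3 | [0]1.....1   read 0 → write ., move +1, go to s0
s0 | .[1].....1   read 1 → write 0, move +1, go to s0
s0 | .0[.]....1   read . → write 0, move +1, go to s2
s2 | .00[.]...1   read . → write 1, move -1, go to s3
s3 | .0[0]1...1   read 0 → write ., move +1, go to s0
s0 | .0.[1]...1   read 1 → write 0, move +1, go to s0
s0 | .0.0[.]..1   read . → write 0, move +1, go to s2
s2 | .0.00[.].1   read . → write 1, move -1, go to s3
s3 | .0.0[0]1.1   read 0 → write ., move +1, go to s0
s0 | .0.0.[1].1   read 1 → write 0, move +1, go to s0
s0 | .0.0.0[.]1   read . → write 0, move +1, go to s2
s2 | .0.0.00[1]
No transition is defined for (s2, 1); M halts in state s2.

s2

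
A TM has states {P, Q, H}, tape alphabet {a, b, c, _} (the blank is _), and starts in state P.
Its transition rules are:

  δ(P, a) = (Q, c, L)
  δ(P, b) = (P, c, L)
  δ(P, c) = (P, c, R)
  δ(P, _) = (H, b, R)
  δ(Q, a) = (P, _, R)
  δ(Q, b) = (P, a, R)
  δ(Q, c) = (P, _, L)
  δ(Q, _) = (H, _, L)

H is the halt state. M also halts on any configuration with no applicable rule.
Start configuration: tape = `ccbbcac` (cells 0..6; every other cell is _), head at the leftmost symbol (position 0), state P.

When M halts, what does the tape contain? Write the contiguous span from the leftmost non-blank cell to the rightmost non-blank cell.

P | [c]cbbcac   read c → write c, move R, go to P
P | c[c]bbcac   read c → write c, move R, go to P
P | cc[b]bcac   read b → write c, move L, go to P
P | c[c]cbcac   read c → write c, move R, go to P
P | cc[c]bcac   read c → write c, move R, go to P
P | ccc[b]cac   read b → write c, move L, go to P
P | cc[c]ccac   read c → write c, move R, go to P
P | ccc[c]cac   read c → write c, move R, go to P
P | cccc[c]ac   read c → write c, move R, go to P
P | ccccc[a]c   read a → write c, move L, go to Q
Q | cccc[c]cc   read c → write _, move L, go to P
P | ccc[c]_cc   read c → write c, move R, go to P
P | cccc[_]cc   read _ → write b, move R, go to H
H | ccccb[c]c
The non-blank tape span at halt is ccccbcc.

ccccbcc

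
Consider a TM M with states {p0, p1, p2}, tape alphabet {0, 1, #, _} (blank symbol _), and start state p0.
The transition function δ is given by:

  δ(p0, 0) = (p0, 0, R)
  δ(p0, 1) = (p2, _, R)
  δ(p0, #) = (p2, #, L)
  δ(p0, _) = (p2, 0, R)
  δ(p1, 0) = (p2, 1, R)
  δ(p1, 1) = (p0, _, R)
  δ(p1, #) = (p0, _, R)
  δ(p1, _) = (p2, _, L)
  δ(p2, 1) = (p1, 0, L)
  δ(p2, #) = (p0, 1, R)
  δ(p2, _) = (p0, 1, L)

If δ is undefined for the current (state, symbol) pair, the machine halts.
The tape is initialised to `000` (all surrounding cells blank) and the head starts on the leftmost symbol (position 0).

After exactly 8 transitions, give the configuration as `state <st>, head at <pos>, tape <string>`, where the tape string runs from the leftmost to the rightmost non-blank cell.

p0 | [0]00___   read 0 → write 0, move R, go to p0
p0 | 0[0]0___   read 0 → write 0, move R, go to p0
p0 | 00[0]___   read 0 → write 0, move R, go to p0
p0 | 000[_]__   read _ → write 0, move R, go to p2
p2 | 0000[_]_   read _ → write 1, move L, go to p0
p0 | 000[0]1_   read 0 → write 0, move R, go to p0
p0 | 0000[1]_   read 1 → write _, move R, go to p2
p2 | 0000_[_]   read _ → write 1, move L, go to p0
p0 | 0000[_]1
After 8 steps: state p0, head at 4, tape 0000_1.

state p0, head at 4, tape 0000_1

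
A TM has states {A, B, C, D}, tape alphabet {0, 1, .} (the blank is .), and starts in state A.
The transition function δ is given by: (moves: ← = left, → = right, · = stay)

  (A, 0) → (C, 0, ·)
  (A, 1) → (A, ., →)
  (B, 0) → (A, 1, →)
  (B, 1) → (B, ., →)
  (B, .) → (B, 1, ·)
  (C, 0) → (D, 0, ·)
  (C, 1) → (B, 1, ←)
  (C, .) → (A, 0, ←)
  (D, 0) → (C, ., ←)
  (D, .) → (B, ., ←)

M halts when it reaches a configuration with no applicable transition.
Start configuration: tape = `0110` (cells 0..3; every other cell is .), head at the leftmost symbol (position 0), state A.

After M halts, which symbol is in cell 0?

.

state=A head=0 tape=..[0]110   (A,0)→(C,0,·)
state=C head=0 tape=..[0]110   (C,0)→(D,0,·)
state=D head=0 tape=..[0]110   (D,0)→(C,.,←)
state=C head=-1 tape=.[.].110   (C,.)→(A,0,←)
state=A head=-2 tape=[.]0.110
Cell 0 holds . when M halts.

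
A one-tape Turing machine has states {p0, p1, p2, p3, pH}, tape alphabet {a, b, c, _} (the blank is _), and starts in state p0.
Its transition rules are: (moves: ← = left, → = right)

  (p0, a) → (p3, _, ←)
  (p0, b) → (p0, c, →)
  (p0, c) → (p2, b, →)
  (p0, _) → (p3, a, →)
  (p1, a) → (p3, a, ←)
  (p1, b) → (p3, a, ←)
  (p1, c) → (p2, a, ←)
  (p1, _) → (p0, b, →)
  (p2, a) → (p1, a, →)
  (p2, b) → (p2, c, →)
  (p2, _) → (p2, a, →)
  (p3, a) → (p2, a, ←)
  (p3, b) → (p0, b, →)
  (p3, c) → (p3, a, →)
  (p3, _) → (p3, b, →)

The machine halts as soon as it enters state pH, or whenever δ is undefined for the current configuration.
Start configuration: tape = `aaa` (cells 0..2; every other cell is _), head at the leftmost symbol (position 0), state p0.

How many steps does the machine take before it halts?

state=p0 head=0 tape=_[a]aa   (p0,a)→(p3,_,←)
state=p3 head=-1 tape=[_]_aa   (p3,_)→(p3,b,→)
state=p3 head=0 tape=b[_]aa   (p3,_)→(p3,b,→)
state=p3 head=1 tape=bb[a]a   (p3,a)→(p2,a,←)
state=p2 head=0 tape=b[b]aa   (p2,b)→(p2,c,→)
state=p2 head=1 tape=bc[a]a   (p2,a)→(p1,a,→)
state=p1 head=2 tape=bca[a]   (p1,a)→(p3,a,←)
state=p3 head=1 tape=bc[a]a   (p3,a)→(p2,a,←)
state=p2 head=0 tape=b[c]aa
M halts after 8 transitions.

8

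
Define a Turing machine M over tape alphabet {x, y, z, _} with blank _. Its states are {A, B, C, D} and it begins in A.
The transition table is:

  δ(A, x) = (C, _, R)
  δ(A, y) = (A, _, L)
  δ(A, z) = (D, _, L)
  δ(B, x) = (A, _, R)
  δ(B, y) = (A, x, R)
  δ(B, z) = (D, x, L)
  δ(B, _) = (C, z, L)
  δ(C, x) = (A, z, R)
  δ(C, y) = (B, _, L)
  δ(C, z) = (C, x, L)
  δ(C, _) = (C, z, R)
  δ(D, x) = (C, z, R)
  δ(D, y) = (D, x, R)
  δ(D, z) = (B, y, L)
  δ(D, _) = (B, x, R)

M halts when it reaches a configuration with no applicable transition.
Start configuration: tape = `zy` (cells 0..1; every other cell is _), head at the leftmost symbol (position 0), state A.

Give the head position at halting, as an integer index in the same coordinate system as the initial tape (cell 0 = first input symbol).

state=A head=0 tape=_____[z]y   (A,z)→(D,_,L)
state=D head=-1 tape=____[_]_y   (D,_)→(B,x,R)
state=B head=0 tape=____x[_]y   (B,_)→(C,z,L)
state=C head=-1 tape=____[x]zy   (C,x)→(A,z,R)
state=A head=0 tape=____z[z]y   (A,z)→(D,_,L)
state=D head=-1 tape=____[z]_y   (D,z)→(B,y,L)
state=B head=-2 tape=___[_]y_y   (B,_)→(C,z,L)
state=C head=-3 tape=__[_]zy_y   (C,_)→(C,z,R)
state=C head=-2 tape=__z[z]y_y   (C,z)→(C,x,L)
state=C head=-3 tape=__[z]xy_y   (C,z)→(C,x,L)
state=C head=-4 tape=_[_]xxy_y   (C,_)→(C,z,R)
state=C head=-3 tape=_z[x]xy_y   (C,x)→(A,z,R)
state=A head=-2 tape=_zz[x]y_y   (A,x)→(C,_,R)
state=C head=-1 tape=_zz_[y]_y   (C,y)→(B,_,L)
state=B head=-2 tape=_zz[_]__y   (B,_)→(C,z,L)
state=C head=-3 tape=_z[z]z__y   (C,z)→(C,x,L)
state=C head=-4 tape=_[z]xz__y   (C,z)→(C,x,L)
state=C head=-5 tape=[_]xxz__y   (C,_)→(C,z,R)
state=C head=-4 tape=z[x]xz__y   (C,x)→(A,z,R)
state=A head=-3 tape=zz[x]z__y   (A,x)→(C,_,R)
state=C head=-2 tape=zz_[z]__y   (C,z)→(C,x,L)
state=C head=-3 tape=zz[_]x__y   (C,_)→(C,z,R)
state=C head=-2 tape=zzz[x]__y   (C,x)→(A,z,R)
state=A head=-1 tape=zzzz[_]_y
At halt the head is at cell -1.

-1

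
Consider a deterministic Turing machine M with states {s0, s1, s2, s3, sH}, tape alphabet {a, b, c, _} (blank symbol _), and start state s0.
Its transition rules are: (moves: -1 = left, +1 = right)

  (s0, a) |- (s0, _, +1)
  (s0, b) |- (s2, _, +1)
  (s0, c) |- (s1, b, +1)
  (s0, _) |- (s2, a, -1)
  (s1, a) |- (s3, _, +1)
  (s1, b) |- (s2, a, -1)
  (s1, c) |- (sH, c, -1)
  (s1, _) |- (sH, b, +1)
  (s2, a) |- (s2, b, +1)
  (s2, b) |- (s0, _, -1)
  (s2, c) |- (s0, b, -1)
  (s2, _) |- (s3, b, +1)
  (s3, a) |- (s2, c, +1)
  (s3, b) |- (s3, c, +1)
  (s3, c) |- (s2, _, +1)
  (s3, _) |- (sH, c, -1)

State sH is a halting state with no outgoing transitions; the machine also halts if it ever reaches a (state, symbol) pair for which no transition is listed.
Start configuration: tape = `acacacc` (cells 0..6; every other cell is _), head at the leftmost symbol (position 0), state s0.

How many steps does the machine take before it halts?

15

s0 | [a]cacacc__   read a → write _, move +1, go to s0
s0 | _[c]acacc__   read c → write b, move +1, go to s1
s1 | _b[a]cacc__   read a → write _, move +1, go to s3
s3 | _b_[c]acc__   read c → write _, move +1, go to s2
s2 | _b__[a]cc__   read a → write b, move +1, go to s2
s2 | _b__b[c]c__   read c → write b, move -1, go to s0
s0 | _b__[b]bc__   read b → write _, move +1, go to s2
s2 | _b___[b]c__   read b → write _, move -1, go to s0
s0 | _b__[_]_c__   read _ → write a, move -1, go to s2
s2 | _b_[_]a_c__   read _ → write b, move +1, go to s3
s3 | _b_b[a]_c__   read a → write c, move +1, go to s2
s2 | _b_bc[_]c__   read _ → write b, move +1, go to s3
s3 | _b_bcb[c]__   read c → write _, move +1, go to s2
s2 | _b_bcb_[_]_   read _ → write b, move +1, go to s3
s3 | _b_bcb_b[_]   read _ → write c, move -1, go to sH
sH | _b_bcb_[b]c
M halts after 15 transitions.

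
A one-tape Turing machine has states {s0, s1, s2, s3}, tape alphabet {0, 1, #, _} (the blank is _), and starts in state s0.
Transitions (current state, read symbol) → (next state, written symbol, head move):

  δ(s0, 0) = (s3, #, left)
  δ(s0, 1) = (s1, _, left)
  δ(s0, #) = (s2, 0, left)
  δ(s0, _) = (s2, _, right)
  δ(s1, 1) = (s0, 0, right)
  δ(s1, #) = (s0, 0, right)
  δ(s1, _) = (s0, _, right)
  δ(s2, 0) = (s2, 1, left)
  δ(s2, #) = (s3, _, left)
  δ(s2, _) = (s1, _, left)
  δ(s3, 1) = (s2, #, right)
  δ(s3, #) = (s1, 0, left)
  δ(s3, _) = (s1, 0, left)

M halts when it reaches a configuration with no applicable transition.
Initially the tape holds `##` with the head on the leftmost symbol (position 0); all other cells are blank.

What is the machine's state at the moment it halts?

s2

state=s0 head=0 tape=__[#]#   (s0,#)→(s2,0,left)
state=s2 head=-1 tape=_[_]0#   (s2,_)→(s1,_,left)
state=s1 head=-2 tape=[_]_0#   (s1,_)→(s0,_,right)
state=s0 head=-1 tape=_[_]0#   (s0,_)→(s2,_,right)
state=s2 head=0 tape=__[0]#   (s2,0)→(s2,1,left)
state=s2 head=-1 tape=_[_]1#   (s2,_)→(s1,_,left)
state=s1 head=-2 tape=[_]_1#   (s1,_)→(s0,_,right)
state=s0 head=-1 tape=_[_]1#   (s0,_)→(s2,_,right)
state=s2 head=0 tape=__[1]#
No transition is defined for (s2, 1); M halts in state s2.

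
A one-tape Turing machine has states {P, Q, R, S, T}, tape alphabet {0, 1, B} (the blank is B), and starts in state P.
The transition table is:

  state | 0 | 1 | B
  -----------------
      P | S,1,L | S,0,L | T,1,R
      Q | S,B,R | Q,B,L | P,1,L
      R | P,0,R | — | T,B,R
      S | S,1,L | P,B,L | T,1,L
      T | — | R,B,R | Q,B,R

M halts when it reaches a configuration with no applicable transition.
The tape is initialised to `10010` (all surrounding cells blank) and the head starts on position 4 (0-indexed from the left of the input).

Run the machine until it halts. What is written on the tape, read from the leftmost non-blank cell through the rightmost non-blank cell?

state=P head=4 tape=BBBB1001[0]   (P,0)→(S,1,L)
state=S head=3 tape=BBBB100[1]1   (S,1)→(P,B,L)
state=P head=2 tape=BBBB10[0]B1   (P,0)→(S,1,L)
state=S head=1 tape=BBBB1[0]1B1   (S,0)→(S,1,L)
state=S head=0 tape=BBBB[1]11B1   (S,1)→(P,B,L)
state=P head=-1 tape=BBB[B]B11B1   (P,B)→(T,1,R)
state=T head=0 tape=BBB1[B]11B1   (T,B)→(Q,B,R)
state=Q head=1 tape=BBB1B[1]1B1   (Q,1)→(Q,B,L)
state=Q head=0 tape=BBB1[B]B1B1   (Q,B)→(P,1,L)
state=P head=-1 tape=BBB[1]1B1B1   (P,1)→(S,0,L)
state=S head=-2 tape=BB[B]01B1B1   (S,B)→(T,1,L)
state=T head=-3 tape=B[B]101B1B1   (T,B)→(Q,B,R)
state=Q head=-2 tape=BB[1]01B1B1   (Q,1)→(Q,B,L)
state=Q head=-3 tape=B[B]B01B1B1   (Q,B)→(P,1,L)
state=P head=-4 tape=[B]1B01B1B1   (P,B)→(T,1,R)
state=T head=-3 tape=1[1]B01B1B1   (T,1)→(R,B,R)
state=R head=-2 tape=1B[B]01B1B1   (R,B)→(T,B,R)
state=T head=-1 tape=1BB[0]1B1B1
The non-blank tape span at halt is 1BB01B1B1.

1BB01B1B1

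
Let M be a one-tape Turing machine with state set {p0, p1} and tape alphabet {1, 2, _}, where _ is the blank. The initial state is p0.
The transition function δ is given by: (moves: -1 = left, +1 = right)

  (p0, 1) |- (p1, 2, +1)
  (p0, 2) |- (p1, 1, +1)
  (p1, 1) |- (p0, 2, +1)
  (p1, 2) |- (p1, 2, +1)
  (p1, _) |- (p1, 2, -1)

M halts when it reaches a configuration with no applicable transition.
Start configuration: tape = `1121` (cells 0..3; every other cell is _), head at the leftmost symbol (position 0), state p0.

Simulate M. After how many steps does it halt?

p0 | [1]121_   read 1 → write 2, move +1, go to p1
p1 | 2[1]21_   read 1 → write 2, move +1, go to p0
p0 | 22[2]1_   read 2 → write 1, move +1, go to p1
p1 | 221[1]_   read 1 → write 2, move +1, go to p0
p0 | 2212[_]
M halts after 4 transitions.

4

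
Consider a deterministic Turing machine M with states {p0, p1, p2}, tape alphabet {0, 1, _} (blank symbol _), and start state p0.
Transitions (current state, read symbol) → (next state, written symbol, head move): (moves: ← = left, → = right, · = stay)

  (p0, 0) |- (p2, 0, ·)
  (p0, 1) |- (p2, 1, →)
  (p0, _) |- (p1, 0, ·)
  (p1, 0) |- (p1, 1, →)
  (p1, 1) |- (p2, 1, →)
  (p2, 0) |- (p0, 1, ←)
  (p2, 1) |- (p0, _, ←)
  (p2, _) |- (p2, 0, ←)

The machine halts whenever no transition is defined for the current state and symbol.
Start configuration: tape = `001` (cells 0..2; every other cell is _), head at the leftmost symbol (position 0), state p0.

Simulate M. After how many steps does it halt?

16

state=p0 head=0 tape=__[0]01   (p0,0)→(p2,0,·)
state=p2 head=0 tape=__[0]01   (p2,0)→(p0,1,←)
state=p0 head=-1 tape=_[_]101   (p0,_)→(p1,0,·)
state=p1 head=-1 tape=_[0]101   (p1,0)→(p1,1,→)
state=p1 head=0 tape=_1[1]01   (p1,1)→(p2,1,→)
state=p2 head=1 tape=_11[0]1   (p2,0)→(p0,1,←)
state=p0 head=0 tape=_1[1]11   (p0,1)→(p2,1,→)
state=p2 head=1 tape=_11[1]1   (p2,1)→(p0,_,←)
state=p0 head=0 tape=_1[1]_1   (p0,1)→(p2,1,→)
state=p2 head=1 tape=_11[_]1   (p2,_)→(p2,0,←)
state=p2 head=0 tape=_1[1]01   (p2,1)→(p0,_,←)
state=p0 head=-1 tape=_[1]_01   (p0,1)→(p2,1,→)
state=p2 head=0 tape=_1[_]01   (p2,_)→(p2,0,←)
state=p2 head=-1 tape=_[1]001   (p2,1)→(p0,_,←)
state=p0 head=-2 tape=[_]_001   (p0,_)→(p1,0,·)
state=p1 head=-2 tape=[0]_001   (p1,0)→(p1,1,→)
state=p1 head=-1 tape=1[_]001
M halts after 16 transitions.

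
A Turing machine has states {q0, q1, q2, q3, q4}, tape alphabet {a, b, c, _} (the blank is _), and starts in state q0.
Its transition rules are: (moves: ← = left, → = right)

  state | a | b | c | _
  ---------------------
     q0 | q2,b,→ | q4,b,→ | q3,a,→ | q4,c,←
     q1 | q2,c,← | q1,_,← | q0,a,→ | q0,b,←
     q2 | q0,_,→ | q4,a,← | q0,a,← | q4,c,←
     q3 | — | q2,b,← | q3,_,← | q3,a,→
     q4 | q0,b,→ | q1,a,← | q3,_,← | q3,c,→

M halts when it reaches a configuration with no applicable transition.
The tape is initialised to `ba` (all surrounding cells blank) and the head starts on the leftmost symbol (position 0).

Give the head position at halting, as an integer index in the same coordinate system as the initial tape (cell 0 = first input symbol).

1

q0 | ____[b]a_   read b → write b, move →, go to q4
q4 | ____b[a]_   read a → write b, move →, go to q0
q0 | ____bb[_]   read _ → write c, move ←, go to q4
q4 | ____b[b]c   read b → write a, move ←, go to q1
q1 | ____[b]ac   read b → write _, move ←, go to q1
q1 | ___[_]_ac   read _ → write b, move ←, go to q0
q0 | __[_]b_ac   read _ → write c, move ←, go to q4
q4 | _[_]cb_ac   read _ → write c, move →, go to q3
q3 | _c[c]b_ac   read c → write _, move ←, go to q3
q3 | _[c]_b_ac   read c → write _, move ←, go to q3
q3 | [_]__b_ac   read _ → write a, move →, go to q3
q3 | a[_]_b_ac   read _ → write a, move →, go to q3
q3 | aa[_]b_ac   read _ → write a, move →, go to q3
q3 | aaa[b]_ac   read b → write b, move ←, go to q2
q2 | aa[a]b_ac   read a → write _, move →, go to q0
q0 | aa_[b]_ac   read b → write b, move →, go to q4
q4 | aa_b[_]ac   read _ → write c, move →, go to q3
q3 | aa_bc[a]c
At halt the head is at cell 1.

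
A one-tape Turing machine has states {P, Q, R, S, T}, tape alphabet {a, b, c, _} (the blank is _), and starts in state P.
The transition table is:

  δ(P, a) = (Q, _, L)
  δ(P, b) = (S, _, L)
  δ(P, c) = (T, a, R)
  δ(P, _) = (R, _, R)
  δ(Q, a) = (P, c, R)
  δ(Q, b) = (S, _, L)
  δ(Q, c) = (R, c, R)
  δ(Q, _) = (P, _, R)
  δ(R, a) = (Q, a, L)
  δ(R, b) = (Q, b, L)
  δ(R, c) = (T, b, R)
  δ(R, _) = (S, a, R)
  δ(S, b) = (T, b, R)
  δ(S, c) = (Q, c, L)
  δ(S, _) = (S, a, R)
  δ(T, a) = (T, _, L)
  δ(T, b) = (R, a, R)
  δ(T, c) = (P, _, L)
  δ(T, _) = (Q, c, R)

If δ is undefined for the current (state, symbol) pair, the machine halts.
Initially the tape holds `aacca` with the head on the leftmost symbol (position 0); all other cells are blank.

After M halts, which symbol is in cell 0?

state=P head=0 tape=_[a]acca   (P,a)→(Q,_,L)
state=Q head=-1 tape=[_]_acca   (Q,_)→(P,_,R)
state=P head=0 tape=_[_]acca   (P,_)→(R,_,R)
state=R head=1 tape=__[a]cca   (R,a)→(Q,a,L)
state=Q head=0 tape=_[_]acca   (Q,_)→(P,_,R)
state=P head=1 tape=__[a]cca   (P,a)→(Q,_,L)
state=Q head=0 tape=_[_]_cca   (Q,_)→(P,_,R)
state=P head=1 tape=__[_]cca   (P,_)→(R,_,R)
state=R head=2 tape=___[c]ca   (R,c)→(T,b,R)
state=T head=3 tape=___b[c]a   (T,c)→(P,_,L)
state=P head=2 tape=___[b]_a   (P,b)→(S,_,L)
state=S head=1 tape=__[_]__a   (S,_)→(S,a,R)
state=S head=2 tape=__a[_]_a   (S,_)→(S,a,R)
state=S head=3 tape=__aa[_]a   (S,_)→(S,a,R)
state=S head=4 tape=__aaa[a]
Cell 0 holds _ when M halts.

_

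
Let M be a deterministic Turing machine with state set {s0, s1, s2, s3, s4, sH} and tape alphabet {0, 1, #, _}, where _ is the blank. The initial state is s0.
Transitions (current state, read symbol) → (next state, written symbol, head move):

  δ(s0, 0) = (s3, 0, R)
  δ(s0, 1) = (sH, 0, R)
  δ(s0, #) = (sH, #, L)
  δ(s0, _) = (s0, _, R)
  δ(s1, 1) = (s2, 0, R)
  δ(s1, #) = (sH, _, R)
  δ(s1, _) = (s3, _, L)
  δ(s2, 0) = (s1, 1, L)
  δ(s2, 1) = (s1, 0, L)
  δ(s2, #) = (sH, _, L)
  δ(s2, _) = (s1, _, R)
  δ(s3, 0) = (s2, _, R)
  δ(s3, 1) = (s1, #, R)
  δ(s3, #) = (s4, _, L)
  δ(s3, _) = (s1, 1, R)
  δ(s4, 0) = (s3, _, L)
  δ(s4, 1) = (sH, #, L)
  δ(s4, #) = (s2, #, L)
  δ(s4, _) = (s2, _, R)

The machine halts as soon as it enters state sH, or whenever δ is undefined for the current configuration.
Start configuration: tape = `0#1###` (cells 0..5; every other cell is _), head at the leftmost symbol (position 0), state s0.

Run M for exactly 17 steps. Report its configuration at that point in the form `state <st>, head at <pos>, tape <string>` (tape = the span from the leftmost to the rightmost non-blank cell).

s0 | __[0]#1###   read 0 → write 0, move R, go to s3
s3 | __0[#]1###   read # → write _, move L, go to s4
s4 | __[0]_1###   read 0 → write _, move L, go to s3
s3 | _[_]__1###   read _ → write 1, move R, go to s1
s1 | _1[_]_1###   read _ → write _, move L, go to s3
s3 | _[1]__1###   read 1 → write #, move R, go to s1
s1 | _#[_]_1###   read _ → write _, move L, go to s3
s3 | _[#]__1###   read # → write _, move L, go to s4
s4 | [_]___1###   read _ → write _, move R, go to s2
s2 | _[_]__1###   read _ → write _, move R, go to s1
s1 | __[_]_1###   read _ → write _, move L, go to s3
s3 | _[_]__1###   read _ → write 1, move R, go to s1
s1 | _1[_]_1###   read _ → write _, move L, go to s3
s3 | _[1]__1###   read 1 → write #, move R, go to s1
s1 | _#[_]_1###   read _ → write _, move L, go to s3
s3 | _[#]__1###   read # → write _, move L, go to s4
s4 | [_]___1###   read _ → write _, move R, go to s2
s2 | _[_]__1###
After 17 steps: state s2, head at -1, tape 1###.

state s2, head at -1, tape 1###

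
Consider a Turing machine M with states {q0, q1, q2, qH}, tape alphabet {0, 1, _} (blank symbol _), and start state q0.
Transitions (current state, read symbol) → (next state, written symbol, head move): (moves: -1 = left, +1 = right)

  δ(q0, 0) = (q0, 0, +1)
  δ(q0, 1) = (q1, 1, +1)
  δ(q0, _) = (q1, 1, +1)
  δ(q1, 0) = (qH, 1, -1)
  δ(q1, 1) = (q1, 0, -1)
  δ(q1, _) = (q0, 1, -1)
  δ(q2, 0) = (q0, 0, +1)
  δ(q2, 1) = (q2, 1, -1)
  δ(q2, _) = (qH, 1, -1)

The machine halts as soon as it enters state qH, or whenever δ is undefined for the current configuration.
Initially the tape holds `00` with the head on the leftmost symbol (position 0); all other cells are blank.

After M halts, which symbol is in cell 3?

state=q0 head=0 tape=[0]0__   (q0,0)→(q0,0,+1)
state=q0 head=1 tape=0[0]__   (q0,0)→(q0,0,+1)
state=q0 head=2 tape=00[_]_   (q0,_)→(q1,1,+1)
state=q1 head=3 tape=001[_]   (q1,_)→(q0,1,-1)
state=q0 head=2 tape=00[1]1   (q0,1)→(q1,1,+1)
state=q1 head=3 tape=001[1]   (q1,1)→(q1,0,-1)
state=q1 head=2 tape=00[1]0   (q1,1)→(q1,0,-1)
state=q1 head=1 tape=0[0]00   (q1,0)→(qH,1,-1)
state=qH head=0 tape=[0]100
Cell 3 holds 0 when M halts.

0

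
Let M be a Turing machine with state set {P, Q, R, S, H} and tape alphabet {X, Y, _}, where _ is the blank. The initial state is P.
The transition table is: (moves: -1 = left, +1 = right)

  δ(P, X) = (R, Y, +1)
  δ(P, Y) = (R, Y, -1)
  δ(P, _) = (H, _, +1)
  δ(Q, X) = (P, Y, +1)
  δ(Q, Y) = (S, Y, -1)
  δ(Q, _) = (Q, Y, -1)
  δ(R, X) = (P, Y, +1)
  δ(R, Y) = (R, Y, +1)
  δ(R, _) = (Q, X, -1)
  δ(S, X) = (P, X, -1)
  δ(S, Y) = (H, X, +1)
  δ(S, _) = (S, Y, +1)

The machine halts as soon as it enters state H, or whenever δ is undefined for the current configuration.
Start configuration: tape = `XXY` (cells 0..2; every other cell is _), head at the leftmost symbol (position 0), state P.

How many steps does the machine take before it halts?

8

state=P head=0 tape=[X]XY_   (P,X)→(R,Y,+1)
state=R head=1 tape=Y[X]Y_   (R,X)→(P,Y,+1)
state=P head=2 tape=YY[Y]_   (P,Y)→(R,Y,-1)
state=R head=1 tape=Y[Y]Y_   (R,Y)→(R,Y,+1)
state=R head=2 tape=YY[Y]_   (R,Y)→(R,Y,+1)
state=R head=3 tape=YYY[_]   (R,_)→(Q,X,-1)
state=Q head=2 tape=YY[Y]X   (Q,Y)→(S,Y,-1)
state=S head=1 tape=Y[Y]YX   (S,Y)→(H,X,+1)
state=H head=2 tape=YX[Y]X
M halts after 8 transitions.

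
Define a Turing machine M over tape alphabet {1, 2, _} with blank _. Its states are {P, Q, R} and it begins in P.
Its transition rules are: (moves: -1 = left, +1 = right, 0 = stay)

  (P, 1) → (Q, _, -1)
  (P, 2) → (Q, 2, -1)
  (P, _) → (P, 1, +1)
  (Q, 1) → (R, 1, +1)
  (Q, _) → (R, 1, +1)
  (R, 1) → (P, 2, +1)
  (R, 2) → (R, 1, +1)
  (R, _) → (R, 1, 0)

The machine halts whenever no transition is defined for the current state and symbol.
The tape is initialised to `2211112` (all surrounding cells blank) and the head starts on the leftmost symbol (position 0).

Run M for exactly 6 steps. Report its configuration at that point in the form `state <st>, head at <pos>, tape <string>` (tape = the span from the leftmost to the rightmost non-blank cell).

state Q, head at 2, tape 1112_112

P | _[2]211112   read 2 → write 2, move -1, go to Q
Q | [_]2211112   read _ → write 1, move +1, go to R
R | 1[2]211112   read 2 → write 1, move +1, go to R
R | 11[2]11112   read 2 → write 1, move +1, go to R
R | 111[1]1112   read 1 → write 2, move +1, go to P
P | 1112[1]112   read 1 → write _, move -1, go to Q
Q | 111[2]_112
After 6 steps: state Q, head at 2, tape 1112_112.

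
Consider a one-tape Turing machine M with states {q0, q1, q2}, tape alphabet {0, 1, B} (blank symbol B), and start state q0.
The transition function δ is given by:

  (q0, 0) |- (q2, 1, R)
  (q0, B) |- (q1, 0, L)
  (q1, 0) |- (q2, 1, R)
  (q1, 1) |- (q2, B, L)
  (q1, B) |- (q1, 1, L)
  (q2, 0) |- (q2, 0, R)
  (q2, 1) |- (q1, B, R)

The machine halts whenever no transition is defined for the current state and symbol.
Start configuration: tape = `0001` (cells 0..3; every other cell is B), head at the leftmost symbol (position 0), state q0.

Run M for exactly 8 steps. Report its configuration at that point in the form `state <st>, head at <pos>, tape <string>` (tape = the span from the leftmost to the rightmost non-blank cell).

state q1, head at 4, tape 101B1

q0 | [0]001B   read 0 → write 1, move R, go to q2
q2 | 1[0]01B   read 0 → write 0, move R, go to q2
q2 | 10[0]1B   read 0 → write 0, move R, go to q2
q2 | 100[1]B   read 1 → write B, move R, go to q1
q1 | 100B[B]   read B → write 1, move L, go to q1
q1 | 100[B]1   read B → write 1, move L, go to q1
q1 | 10[0]11   read 0 → write 1, move R, go to q2
q2 | 101[1]1   read 1 → write B, move R, go to q1
q1 | 101B[1]
After 8 steps: state q1, head at 4, tape 101B1.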